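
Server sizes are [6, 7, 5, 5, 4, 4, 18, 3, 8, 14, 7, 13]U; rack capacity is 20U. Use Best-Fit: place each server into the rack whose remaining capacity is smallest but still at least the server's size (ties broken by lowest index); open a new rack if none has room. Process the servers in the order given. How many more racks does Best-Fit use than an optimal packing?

Best-Fit: [6,7,5] [5,4,4,3] [18] [8,7] [14] [13] → 6 racks.
Total size 94U; any packing needs at least ⌈94/20⌉ = 5 racks.
An optimal packing achieves that bound: [18] [14,6] [13,7] [8,7,5] [5,4,4,3] → 5 racks.
Excess: 6 − 5 = 1.

1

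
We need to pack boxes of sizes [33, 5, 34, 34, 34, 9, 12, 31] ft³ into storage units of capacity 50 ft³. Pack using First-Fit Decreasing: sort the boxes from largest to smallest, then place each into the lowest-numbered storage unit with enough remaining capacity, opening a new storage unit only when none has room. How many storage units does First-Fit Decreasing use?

Sorted descending: 34, 34, 34, 33, 31, 12, 9, 5.
34 ft³ → storage unit 1 (remaining 16 ft³)
34 ft³ → storage unit 2 (remaining 16 ft³)
34 ft³ → storage unit 3 (remaining 16 ft³)
33 ft³ → storage unit 4 (remaining 17 ft³)
31 ft³ → storage unit 5 (remaining 19 ft³)
12 ft³ → storage unit 1 (remaining 4 ft³)
9 ft³ → storage unit 2 (remaining 7 ft³)
5 ft³ → storage unit 2 (remaining 2 ft³)
Final storage units: [34,12] [34,9,5] [34] [33] [31].

5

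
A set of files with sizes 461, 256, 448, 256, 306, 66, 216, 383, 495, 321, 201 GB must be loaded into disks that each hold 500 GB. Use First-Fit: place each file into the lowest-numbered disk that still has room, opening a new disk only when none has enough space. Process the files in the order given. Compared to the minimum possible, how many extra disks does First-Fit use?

First-Fit: [461] [256,66] [448] [256,216] [306] [383] [495] [321] [201] → 9 disks.
8 files exceed 250 GB (half the capacity), and no two of those can share a disk, so at least 8 disks are needed.
An optimal packing achieves that bound: [495] [461] [448] [383,66] [321] [306] [256,216] [256,201] → 8 disks.
Excess: 9 − 8 = 1.

1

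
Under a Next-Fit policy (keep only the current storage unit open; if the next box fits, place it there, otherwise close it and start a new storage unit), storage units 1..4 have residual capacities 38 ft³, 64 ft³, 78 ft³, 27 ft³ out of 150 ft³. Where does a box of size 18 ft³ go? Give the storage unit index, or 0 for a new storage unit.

Next-Fit only looks at storage unit 4, which has 27 ft³ free.
18 ft³ fits there.

4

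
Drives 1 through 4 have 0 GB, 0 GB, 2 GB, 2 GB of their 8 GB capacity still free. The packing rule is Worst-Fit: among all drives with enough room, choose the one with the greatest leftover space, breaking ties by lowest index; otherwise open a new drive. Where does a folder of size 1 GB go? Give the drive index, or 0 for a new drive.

Drives with room: drive 3 (2 GB), drive 4 (2 GB).
Most room is drive 3 with 2 GB free.

3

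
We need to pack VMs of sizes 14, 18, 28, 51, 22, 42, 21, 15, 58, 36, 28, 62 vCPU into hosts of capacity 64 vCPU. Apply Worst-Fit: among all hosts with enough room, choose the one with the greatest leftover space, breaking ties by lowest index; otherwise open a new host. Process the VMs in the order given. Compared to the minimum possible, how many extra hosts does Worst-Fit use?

0

Worst-Fit: [14,18,28] [51] [22,42] [21,15,28] [58] [36] [62] → 7 hosts.
Total size 395 vCPU; any packing needs at least ⌈395/64⌉ = 7 hosts.
So 7 is already optimal.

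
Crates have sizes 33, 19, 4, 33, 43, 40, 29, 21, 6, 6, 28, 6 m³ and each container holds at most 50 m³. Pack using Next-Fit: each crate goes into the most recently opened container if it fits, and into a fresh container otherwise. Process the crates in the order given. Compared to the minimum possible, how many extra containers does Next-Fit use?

Next-Fit: [33] [19,4] [33] [43] [40] [29,21] [6,6,28,6] → 7 containers.
Total size 268 m³; any packing needs at least ⌈268/50⌉ = 6 containers.
An optimal packing achieves that bound: [43,6] [40,6,4] [33,6] [33] [29,21] [28,19] → 6 containers.
Excess: 7 − 6 = 1.

1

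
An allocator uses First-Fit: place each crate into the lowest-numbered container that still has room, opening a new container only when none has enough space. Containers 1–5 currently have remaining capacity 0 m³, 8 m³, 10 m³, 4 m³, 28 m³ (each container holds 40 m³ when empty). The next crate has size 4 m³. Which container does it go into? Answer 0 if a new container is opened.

Containers with room: container 2 (8 m³), container 3 (10 m³), container 4 (4 m³), container 5 (28 m³).
The first with room is container 2.

2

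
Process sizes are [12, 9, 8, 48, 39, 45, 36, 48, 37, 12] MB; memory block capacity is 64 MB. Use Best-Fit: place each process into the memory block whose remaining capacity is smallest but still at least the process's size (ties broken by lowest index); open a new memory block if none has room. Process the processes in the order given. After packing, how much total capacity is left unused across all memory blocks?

154

12 MB → memory block 1 (remaining 52 MB)
9 MB → memory block 1 (remaining 43 MB)
8 MB → memory block 1 (remaining 35 MB)
48 MB → memory block 2 (remaining 16 MB)
39 MB → memory block 3 (remaining 25 MB)
45 MB → memory block 4 (remaining 19 MB)
36 MB → memory block 5 (remaining 28 MB)
48 MB → memory block 6 (remaining 16 MB)
37 MB → memory block 7 (remaining 27 MB)
12 MB → memory block 2 (remaining 4 MB)
7 memory blocks × 64 MB = 448 MB; used 294 MB; unused 154 MB.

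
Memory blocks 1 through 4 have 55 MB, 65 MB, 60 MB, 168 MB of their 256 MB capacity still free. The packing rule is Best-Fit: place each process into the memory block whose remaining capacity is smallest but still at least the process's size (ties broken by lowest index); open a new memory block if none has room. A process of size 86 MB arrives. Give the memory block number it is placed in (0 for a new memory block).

Memory blocks with room: memory block 4 (168 MB).
Tightest fit is memory block 4 with 168 MB free.

4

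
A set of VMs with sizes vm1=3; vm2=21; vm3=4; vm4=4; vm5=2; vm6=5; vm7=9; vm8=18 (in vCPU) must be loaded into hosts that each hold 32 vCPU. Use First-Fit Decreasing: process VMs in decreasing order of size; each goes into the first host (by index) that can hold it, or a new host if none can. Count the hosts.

Sorted descending: 21, 18, 9, 5, 4, 4, 3, 2.
Put 21 vCPU in host 1; 11 vCPU remain.
Put 18 vCPU in host 2; 14 vCPU remain.
Put 9 vCPU in host 1; 2 vCPU remain.
Put 5 vCPU in host 2; 9 vCPU remain.
Put 4 vCPU in host 2; 5 vCPU remain.
Put 4 vCPU in host 2; 1 vCPU remain.
Put 3 vCPU in host 3; 29 vCPU remain.
Put 2 vCPU in host 1; 0 vCPU remain.

3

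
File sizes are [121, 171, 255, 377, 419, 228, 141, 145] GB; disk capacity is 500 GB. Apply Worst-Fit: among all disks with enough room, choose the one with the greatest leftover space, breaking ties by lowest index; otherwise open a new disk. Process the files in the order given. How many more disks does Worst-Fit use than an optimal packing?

Worst-Fit: [121,171,141] [255,228] [377] [419] [145] → 5 disks.
Total size 1857 GB; any packing needs at least ⌈1857/500⌉ = 4 disks.
An optimal packing achieves that bound: [419] [377,121] [255,228] [171,145,141] → 4 disks.
Excess: 5 − 4 = 1.

1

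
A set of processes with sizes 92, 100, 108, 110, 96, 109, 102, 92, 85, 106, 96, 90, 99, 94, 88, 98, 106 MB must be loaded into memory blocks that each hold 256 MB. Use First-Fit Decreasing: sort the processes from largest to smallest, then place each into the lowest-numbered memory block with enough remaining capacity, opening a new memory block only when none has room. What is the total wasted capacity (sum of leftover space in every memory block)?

633

Sorted descending: 110, 109, 108, 106, 106, 102, 100, 99, 98, 96, 96, 94, 92, 92, 90, 88, 85.
memory block 1: place 110 MB, 146 MB left
memory block 1: place 109 MB, 37 MB left
memory block 2: place 108 MB, 148 MB left
memory block 2: place 106 MB, 42 MB left
memory block 3: place 106 MB, 150 MB left
memory block 3: place 102 MB, 48 MB left
memory block 4: place 100 MB, 156 MB left
memory block 4: place 99 MB, 57 MB left
memory block 5: place 98 MB, 158 MB left
memory block 5: place 96 MB, 62 MB left
memory block 6: place 96 MB, 160 MB left
memory block 6: place 94 MB, 66 MB left
memory block 7: place 92 MB, 164 MB left
memory block 7: place 92 MB, 72 MB left
memory block 8: place 90 MB, 166 MB left
memory block 8: place 88 MB, 78 MB left
memory block 9: place 85 MB, 171 MB left
9 memory blocks × 256 MB = 2304 MB; used 1671 MB; unused 633 MB.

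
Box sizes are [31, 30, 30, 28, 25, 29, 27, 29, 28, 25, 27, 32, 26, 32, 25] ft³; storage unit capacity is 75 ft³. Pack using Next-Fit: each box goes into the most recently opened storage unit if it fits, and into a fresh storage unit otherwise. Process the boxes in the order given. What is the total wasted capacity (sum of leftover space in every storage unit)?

storage unit 1: place 31 ft³, 44 ft³ left
storage unit 1: place 30 ft³, 14 ft³ left
storage unit 2: place 30 ft³, 45 ft³ left
storage unit 2: place 28 ft³, 17 ft³ left
storage unit 3: place 25 ft³, 50 ft³ left
storage unit 3: place 29 ft³, 21 ft³ left
storage unit 4: place 27 ft³, 48 ft³ left
storage unit 4: place 29 ft³, 19 ft³ left
storage unit 5: place 28 ft³, 47 ft³ left
storage unit 5: place 25 ft³, 22 ft³ left
storage unit 6: place 27 ft³, 48 ft³ left
storage unit 6: place 32 ft³, 16 ft³ left
storage unit 7: place 26 ft³, 49 ft³ left
storage unit 7: place 32 ft³, 17 ft³ left
storage unit 8: place 25 ft³, 50 ft³ left
8 storage units × 75 ft³ = 600 ft³; used 424 ft³; unused 176 ft³.

176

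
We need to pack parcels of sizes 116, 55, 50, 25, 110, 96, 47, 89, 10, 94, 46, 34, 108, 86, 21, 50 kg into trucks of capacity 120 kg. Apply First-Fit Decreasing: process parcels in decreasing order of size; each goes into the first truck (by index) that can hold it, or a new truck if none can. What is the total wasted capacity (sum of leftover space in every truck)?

163

Sorted descending: 116, 110, 108, 96, 94, 89, 86, 55, 50, 50, 47, 46, 34, 25, 21, 10.
Put 116 kg in truck 1; 4 kg remain.
Put 110 kg in truck 2; 10 kg remain.
Put 108 kg in truck 3; 12 kg remain.
Put 96 kg in truck 4; 24 kg remain.
Put 94 kg in truck 5; 26 kg remain.
Put 89 kg in truck 6; 31 kg remain.
Put 86 kg in truck 7; 34 kg remain.
Put 55 kg in truck 8; 65 kg remain.
Put 50 kg in truck 8; 15 kg remain.
Put 50 kg in truck 9; 70 kg remain.
Put 47 kg in truck 9; 23 kg remain.
Put 46 kg in truck 10; 74 kg remain.
Put 34 kg in truck 7; 0 kg remain.
Put 25 kg in truck 5; 1 kg remain.
Put 21 kg in truck 4; 3 kg remain.
Put 10 kg in truck 2; 0 kg remain.
10 trucks × 120 kg = 1200 kg; used 1037 kg; unused 163 kg.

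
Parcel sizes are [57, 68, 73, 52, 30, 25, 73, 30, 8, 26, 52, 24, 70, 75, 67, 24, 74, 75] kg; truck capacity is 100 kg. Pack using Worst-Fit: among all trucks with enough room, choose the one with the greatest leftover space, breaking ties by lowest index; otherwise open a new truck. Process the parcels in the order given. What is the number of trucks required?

Put 57 kg in truck 1; 43 kg remain.
Put 68 kg in truck 2; 32 kg remain.
Put 73 kg in truck 3; 27 kg remain.
Put 52 kg in truck 4; 48 kg remain.
Put 30 kg in truck 4; 18 kg remain.
Put 25 kg in truck 1; 18 kg remain.
Put 73 kg in truck 5; 27 kg remain.
Put 30 kg in truck 2; 2 kg remain.
Put 8 kg in truck 3; 19 kg remain.
Put 26 kg in truck 5; 1 kg remain.
Put 52 kg in truck 6; 48 kg remain.
Put 24 kg in truck 6; 24 kg remain.
Put 70 kg in truck 7; 30 kg remain.
Put 75 kg in truck 8; 25 kg remain.
Put 67 kg in truck 9; 33 kg remain.
Put 24 kg in truck 9; 9 kg remain.
Put 74 kg in truck 10; 26 kg remain.
Put 75 kg in truck 11; 25 kg remain.
Final trucks: [57,25] [68,30] [73,8] [52,30] [73,26] [52,24] [70] [75] [67,24] [74] [75].

11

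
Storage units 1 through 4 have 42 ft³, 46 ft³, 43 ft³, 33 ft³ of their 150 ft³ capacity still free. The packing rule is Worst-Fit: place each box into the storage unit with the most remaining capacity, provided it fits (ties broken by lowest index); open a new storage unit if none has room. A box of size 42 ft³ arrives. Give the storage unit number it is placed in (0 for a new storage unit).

Storage units with room: storage unit 1 (42 ft³), storage unit 2 (46 ft³), storage unit 3 (43 ft³).
Most room is storage unit 2 with 46 ft³ free.

2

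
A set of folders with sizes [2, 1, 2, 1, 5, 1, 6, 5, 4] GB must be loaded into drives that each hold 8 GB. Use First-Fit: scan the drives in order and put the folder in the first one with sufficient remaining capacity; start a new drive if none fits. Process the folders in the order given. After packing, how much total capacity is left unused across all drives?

2 GB → drive 1 (remaining 6 GB)
1 GB → drive 1 (remaining 5 GB)
2 GB → drive 1 (remaining 3 GB)
1 GB → drive 1 (remaining 2 GB)
5 GB → drive 2 (remaining 3 GB)
1 GB → drive 1 (remaining 1 GB)
6 GB → drive 3 (remaining 2 GB)
5 GB → drive 4 (remaining 3 GB)
4 GB → drive 5 (remaining 4 GB)
5 drives × 8 GB = 40 GB; used 27 GB; unused 13 GB.

13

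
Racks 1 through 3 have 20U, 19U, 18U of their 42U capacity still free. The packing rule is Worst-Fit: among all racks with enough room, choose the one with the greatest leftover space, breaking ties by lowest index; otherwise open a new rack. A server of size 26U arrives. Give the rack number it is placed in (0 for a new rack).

0

No rack has ≥ 26U free, so a new rack is opened.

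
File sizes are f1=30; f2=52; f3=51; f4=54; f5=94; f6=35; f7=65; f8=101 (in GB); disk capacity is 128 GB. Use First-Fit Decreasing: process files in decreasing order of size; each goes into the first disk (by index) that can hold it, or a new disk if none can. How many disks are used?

5

Sorted descending: 101, 94, 65, 54, 52, 51, 35, 30.
Put 101 GB in disk 1; 27 GB remain.
Put 94 GB in disk 2; 34 GB remain.
Put 65 GB in disk 3; 63 GB remain.
Put 54 GB in disk 3; 9 GB remain.
Put 52 GB in disk 4; 76 GB remain.
Put 51 GB in disk 4; 25 GB remain.
Put 35 GB in disk 5; 93 GB remain.
Put 30 GB in disk 2; 4 GB remain.
Final disks: [101] [94,30] [65,54] [52,51] [35].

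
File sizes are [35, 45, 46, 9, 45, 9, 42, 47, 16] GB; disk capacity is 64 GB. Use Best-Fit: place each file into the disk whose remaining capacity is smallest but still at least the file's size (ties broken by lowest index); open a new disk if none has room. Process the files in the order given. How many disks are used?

Put 35 GB in disk 1; 29 GB remain.
Put 45 GB in disk 2; 19 GB remain.
Put 46 GB in disk 3; 18 GB remain.
Put 9 GB in disk 3; 9 GB remain.
Put 45 GB in disk 4; 19 GB remain.
Put 9 GB in disk 3; 0 GB remain.
Put 42 GB in disk 5; 22 GB remain.
Put 47 GB in disk 6; 17 GB remain.
Put 16 GB in disk 6; 1 GB remain.

6 disks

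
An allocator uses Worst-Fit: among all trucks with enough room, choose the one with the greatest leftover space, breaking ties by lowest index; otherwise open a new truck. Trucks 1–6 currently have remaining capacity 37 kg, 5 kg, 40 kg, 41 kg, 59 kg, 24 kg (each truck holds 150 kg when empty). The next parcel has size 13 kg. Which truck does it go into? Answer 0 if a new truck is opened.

Trucks with room: truck 1 (37 kg), truck 3 (40 kg), truck 4 (41 kg), truck 5 (59 kg), truck 6 (24 kg).
Most room is truck 5 with 59 kg free.

5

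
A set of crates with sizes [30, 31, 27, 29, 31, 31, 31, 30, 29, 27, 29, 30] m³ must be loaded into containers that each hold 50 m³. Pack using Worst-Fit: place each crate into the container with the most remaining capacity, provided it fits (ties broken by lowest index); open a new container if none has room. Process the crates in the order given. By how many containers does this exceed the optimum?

0

Worst-Fit: [30] [31] [27] [29] [31] [31] [31] [30] [29] [27] [29] [30] → 12 containers.
12 crates exceed 25 m³ (half the capacity), and no two of those can share a container, so at least 12 containers are needed.
So 12 is already optimal.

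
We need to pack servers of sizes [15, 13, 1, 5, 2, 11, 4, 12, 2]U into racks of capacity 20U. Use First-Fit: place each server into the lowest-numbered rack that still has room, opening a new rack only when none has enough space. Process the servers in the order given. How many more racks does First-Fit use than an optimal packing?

First-Fit: [15,1,2,2] [13,5] [11,4] [12] → 4 racks.
Total size 65U; any packing needs at least ⌈65/20⌉ = 4 racks.
So 4 is already optimal.

0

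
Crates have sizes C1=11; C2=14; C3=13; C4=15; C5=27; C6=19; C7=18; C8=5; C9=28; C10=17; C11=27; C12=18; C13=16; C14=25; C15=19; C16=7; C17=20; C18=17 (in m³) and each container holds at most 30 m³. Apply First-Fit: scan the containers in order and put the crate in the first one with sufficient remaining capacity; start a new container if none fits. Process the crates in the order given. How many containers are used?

14

container 1: place C1 (11 m³), 19 m³ left
container 1: place C2 (14 m³), 5 m³ left
container 2: place C3 (13 m³), 17 m³ left
container 2: place C4 (15 m³), 2 m³ left
container 3: place C5 (27 m³), 3 m³ left
container 4: place C6 (19 m³), 11 m³ left
container 5: place C7 (18 m³), 12 m³ left
container 1: place C8 (5 m³), 0 m³ left
container 6: place C9 (28 m³), 2 m³ left
container 7: place C10 (17 m³), 13 m³ left
container 8: place C11 (27 m³), 3 m³ left
container 9: place C12 (18 m³), 12 m³ left
container 10: place C13 (16 m³), 14 m³ left
container 11: place C14 (25 m³), 5 m³ left
container 12: place C15 (19 m³), 11 m³ left
container 4: place C16 (7 m³), 4 m³ left
container 13: place C17 (20 m³), 10 m³ left
container 14: place C18 (17 m³), 13 m³ left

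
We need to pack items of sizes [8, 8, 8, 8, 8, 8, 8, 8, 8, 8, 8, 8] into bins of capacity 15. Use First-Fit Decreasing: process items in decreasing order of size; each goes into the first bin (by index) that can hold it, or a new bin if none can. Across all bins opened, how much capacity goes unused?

84

Sorted descending: 8, 8, 8, 8, 8, 8, 8, 8, 8, 8, 8, 8.
Put 8 in bin 1; 7 remain.
Put 8 in bin 2; 7 remain.
Put 8 in bin 3; 7 remain.
Put 8 in bin 4; 7 remain.
Put 8 in bin 5; 7 remain.
Put 8 in bin 6; 7 remain.
Put 8 in bin 7; 7 remain.
Put 8 in bin 8; 7 remain.
Put 8 in bin 9; 7 remain.
Put 8 in bin 10; 7 remain.
Put 8 in bin 11; 7 remain.
Put 8 in bin 12; 7 remain.
12 bins × 15 = 180; used 96; unused 84.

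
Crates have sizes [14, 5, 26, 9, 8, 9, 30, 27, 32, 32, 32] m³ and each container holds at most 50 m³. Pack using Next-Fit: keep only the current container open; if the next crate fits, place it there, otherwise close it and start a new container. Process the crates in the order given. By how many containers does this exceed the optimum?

1

Next-Fit: [14,5,26] [9,8,9] [30] [27] [32] [32] [32] → 7 containers.
6 crates exceed 25 m³ (half the capacity), and no two of those can share a container, so at least 6 containers are needed.
An optimal packing achieves that bound: [32,14] [32,9,9] [32,8,5] [30] [27] [26] → 6 containers.
Excess: 7 − 6 = 1.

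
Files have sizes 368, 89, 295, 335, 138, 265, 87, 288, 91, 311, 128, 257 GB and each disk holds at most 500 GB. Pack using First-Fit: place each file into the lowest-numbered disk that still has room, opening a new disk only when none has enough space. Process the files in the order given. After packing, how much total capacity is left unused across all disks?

848

368 GB → disk 1 (remaining 132 GB)
89 GB → disk 1 (remaining 43 GB)
295 GB → disk 2 (remaining 205 GB)
335 GB → disk 3 (remaining 165 GB)
138 GB → disk 2 (remaining 67 GB)
265 GB → disk 4 (remaining 235 GB)
87 GB → disk 3 (remaining 78 GB)
288 GB → disk 5 (remaining 212 GB)
91 GB → disk 4 (remaining 144 GB)
311 GB → disk 6 (remaining 189 GB)
128 GB → disk 4 (remaining 16 GB)
257 GB → disk 7 (remaining 243 GB)
7 disks × 500 GB = 3500 GB; used 2652 GB; unused 848 GB.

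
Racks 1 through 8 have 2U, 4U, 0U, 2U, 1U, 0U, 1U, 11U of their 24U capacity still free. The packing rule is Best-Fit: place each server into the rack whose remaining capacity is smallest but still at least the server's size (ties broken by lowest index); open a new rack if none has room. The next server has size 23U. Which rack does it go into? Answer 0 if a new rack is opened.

No rack has ≥ 23U free, so a new rack is opened.

0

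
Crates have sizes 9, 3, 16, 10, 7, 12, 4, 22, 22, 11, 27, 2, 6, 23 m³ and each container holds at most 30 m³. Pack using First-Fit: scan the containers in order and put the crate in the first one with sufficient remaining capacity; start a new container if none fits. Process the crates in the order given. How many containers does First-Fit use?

container 1: place 9 m³, 21 m³ left
container 1: place 3 m³, 18 m³ left
container 1: place 16 m³, 2 m³ left
container 2: place 10 m³, 20 m³ left
container 2: place 7 m³, 13 m³ left
container 2: place 12 m³, 1 m³ left
container 3: place 4 m³, 26 m³ left
container 3: place 22 m³, 4 m³ left
container 4: place 22 m³, 8 m³ left
container 5: place 11 m³, 19 m³ left
container 6: place 27 m³, 3 m³ left
container 1: place 2 m³, 0 m³ left
container 4: place 6 m³, 2 m³ left
container 7: place 23 m³, 7 m³ left
Final containers: [9,3,16,2] [10,7,12] [4,22] [22,6] [11] [27] [23].

7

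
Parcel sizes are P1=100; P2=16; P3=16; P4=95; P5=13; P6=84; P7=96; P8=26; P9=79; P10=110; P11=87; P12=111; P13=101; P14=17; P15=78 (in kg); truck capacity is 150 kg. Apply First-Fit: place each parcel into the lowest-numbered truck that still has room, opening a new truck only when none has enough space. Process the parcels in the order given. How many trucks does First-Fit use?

10

P1 (100 kg) → truck 1 (remaining 50 kg)
P2 (16 kg) → truck 1 (remaining 34 kg)
P3 (16 kg) → truck 1 (remaining 18 kg)
P4 (95 kg) → truck 2 (remaining 55 kg)
P5 (13 kg) → truck 1 (remaining 5 kg)
P6 (84 kg) → truck 3 (remaining 66 kg)
P7 (96 kg) → truck 4 (remaining 54 kg)
P8 (26 kg) → truck 2 (remaining 29 kg)
P9 (79 kg) → truck 5 (remaining 71 kg)
P10 (110 kg) → truck 6 (remaining 40 kg)
P11 (87 kg) → truck 7 (remaining 63 kg)
P12 (111 kg) → truck 8 (remaining 39 kg)
P13 (101 kg) → truck 9 (remaining 49 kg)
P14 (17 kg) → truck 2 (remaining 12 kg)
P15 (78 kg) → truck 10 (remaining 72 kg)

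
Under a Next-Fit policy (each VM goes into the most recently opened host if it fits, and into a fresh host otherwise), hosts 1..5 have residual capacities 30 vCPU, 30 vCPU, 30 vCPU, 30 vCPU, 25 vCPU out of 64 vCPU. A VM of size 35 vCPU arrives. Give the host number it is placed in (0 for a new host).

0

Next-Fit only looks at host 5, which has 25 vCPU free.
35 vCPU does not fit, so a new host is opened.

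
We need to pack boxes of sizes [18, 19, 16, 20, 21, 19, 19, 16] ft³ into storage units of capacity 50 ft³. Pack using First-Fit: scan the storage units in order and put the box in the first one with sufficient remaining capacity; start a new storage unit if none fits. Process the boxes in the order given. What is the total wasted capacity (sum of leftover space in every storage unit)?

52

Put 18 ft³ in storage unit 1; 32 ft³ remain.
Put 19 ft³ in storage unit 1; 13 ft³ remain.
Put 16 ft³ in storage unit 2; 34 ft³ remain.
Put 20 ft³ in storage unit 2; 14 ft³ remain.
Put 21 ft³ in storage unit 3; 29 ft³ remain.
Put 19 ft³ in storage unit 3; 10 ft³ remain.
Put 19 ft³ in storage unit 4; 31 ft³ remain.
Put 16 ft³ in storage unit 4; 15 ft³ remain.
4 storage units × 50 ft³ = 200 ft³; used 148 ft³; unused 52 ft³.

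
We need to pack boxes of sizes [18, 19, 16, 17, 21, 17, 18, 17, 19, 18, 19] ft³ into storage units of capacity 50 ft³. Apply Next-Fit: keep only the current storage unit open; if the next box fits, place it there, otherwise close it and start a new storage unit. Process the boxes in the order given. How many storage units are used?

Put 18 ft³ in storage unit 1; 32 ft³ remain.
Put 19 ft³ in storage unit 1; 13 ft³ remain.
Put 16 ft³ in storage unit 2; 34 ft³ remain.
Put 17 ft³ in storage unit 2; 17 ft³ remain.
Put 21 ft³ in storage unit 3; 29 ft³ remain.
Put 17 ft³ in storage unit 3; 12 ft³ remain.
Put 18 ft³ in storage unit 4; 32 ft³ remain.
Put 17 ft³ in storage unit 4; 15 ft³ remain.
Put 19 ft³ in storage unit 5; 31 ft³ remain.
Put 18 ft³ in storage unit 5; 13 ft³ remain.
Put 19 ft³ in storage unit 6; 31 ft³ remain.

6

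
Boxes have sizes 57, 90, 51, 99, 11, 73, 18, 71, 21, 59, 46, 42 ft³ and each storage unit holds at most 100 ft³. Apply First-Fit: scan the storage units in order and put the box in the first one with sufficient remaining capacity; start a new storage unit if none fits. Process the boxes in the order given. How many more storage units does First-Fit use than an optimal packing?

1

First-Fit: [57,11,18] [90] [51,21] [99] [73] [71] [59] [46,42] → 8 storage units.
Total size 638 ft³; any packing needs at least ⌈638/100⌉ = 7 storage units.
An optimal packing achieves that bound: [99] [90] [73,21] [71,18,11] [59] [57,42] [51,46] → 7 storage units.
Excess: 8 − 7 = 1.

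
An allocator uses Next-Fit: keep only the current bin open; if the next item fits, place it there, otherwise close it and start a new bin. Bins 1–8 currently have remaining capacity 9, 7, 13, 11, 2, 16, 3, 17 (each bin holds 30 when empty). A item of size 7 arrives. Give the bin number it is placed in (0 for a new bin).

Next-Fit only looks at bin 8, which has 17 free.
7 fits there.

8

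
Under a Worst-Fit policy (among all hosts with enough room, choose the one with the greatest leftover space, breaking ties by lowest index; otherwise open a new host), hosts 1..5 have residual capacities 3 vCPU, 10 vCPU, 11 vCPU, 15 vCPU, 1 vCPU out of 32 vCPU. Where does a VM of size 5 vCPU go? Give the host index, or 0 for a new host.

Hosts with room: host 2 (10 vCPU), host 3 (11 vCPU), host 4 (15 vCPU).
Most room is host 4 with 15 vCPU free.

4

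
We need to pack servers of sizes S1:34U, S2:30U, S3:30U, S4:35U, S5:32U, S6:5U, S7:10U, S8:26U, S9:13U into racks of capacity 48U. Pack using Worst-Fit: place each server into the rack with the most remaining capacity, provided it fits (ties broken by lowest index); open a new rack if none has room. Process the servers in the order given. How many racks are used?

6

Put S1 (34U) in rack 1; 14U remain.
Put S2 (30U) in rack 2; 18U remain.
Put S3 (30U) in rack 3; 18U remain.
Put S4 (35U) in rack 4; 13U remain.
Put S5 (32U) in rack 5; 16U remain.
Put S6 (5U) in rack 2; 13U remain.
Put S7 (10U) in rack 3; 8U remain.
Put S8 (26U) in rack 6; 22U remain.
Put S9 (13U) in rack 6; 9U remain.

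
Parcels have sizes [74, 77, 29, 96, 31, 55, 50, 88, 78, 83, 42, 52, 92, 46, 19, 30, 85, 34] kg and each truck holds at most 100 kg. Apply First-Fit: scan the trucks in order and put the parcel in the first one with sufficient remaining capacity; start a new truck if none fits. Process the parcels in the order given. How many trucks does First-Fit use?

12 trucks

74 kg → truck 1 (remaining 26 kg)
77 kg → truck 2 (remaining 23 kg)
29 kg → truck 3 (remaining 71 kg)
96 kg → truck 4 (remaining 4 kg)
31 kg → truck 3 (remaining 40 kg)
55 kg → truck 5 (remaining 45 kg)
50 kg → truck 6 (remaining 50 kg)
88 kg → truck 7 (remaining 12 kg)
78 kg → truck 8 (remaining 22 kg)
83 kg → truck 9 (remaining 17 kg)
42 kg → truck 5 (remaining 3 kg)
52 kg → truck 10 (remaining 48 kg)
92 kg → truck 11 (remaining 8 kg)
46 kg → truck 6 (remaining 4 kg)
19 kg → truck 1 (remaining 7 kg)
30 kg → truck 3 (remaining 10 kg)
85 kg → truck 12 (remaining 15 kg)
34 kg → truck 10 (remaining 14 kg)
Final trucks: [74,19] [77] [29,31,30] [96] [55,42] [50,46] [88] [78] [83] [52,34] [92] [85].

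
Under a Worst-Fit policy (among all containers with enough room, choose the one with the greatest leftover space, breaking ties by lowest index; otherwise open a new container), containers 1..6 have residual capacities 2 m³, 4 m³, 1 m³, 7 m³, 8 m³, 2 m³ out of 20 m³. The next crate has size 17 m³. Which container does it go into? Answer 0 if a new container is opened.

0

No container has ≥ 17 m³ free, so a new container is opened.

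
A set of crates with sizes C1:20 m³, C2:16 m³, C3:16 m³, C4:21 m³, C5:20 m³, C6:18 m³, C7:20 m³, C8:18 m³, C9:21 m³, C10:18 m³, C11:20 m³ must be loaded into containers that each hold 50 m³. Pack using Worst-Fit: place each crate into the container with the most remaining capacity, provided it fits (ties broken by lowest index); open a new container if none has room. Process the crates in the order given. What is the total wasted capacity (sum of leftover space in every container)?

92

C1 (20 m³) → container 1 (remaining 30 m³)
C2 (16 m³) → container 1 (remaining 14 m³)
C3 (16 m³) → container 2 (remaining 34 m³)
C4 (21 m³) → container 2 (remaining 13 m³)
C5 (20 m³) → container 3 (remaining 30 m³)
C6 (18 m³) → container 3 (remaining 12 m³)
C7 (20 m³) → container 4 (remaining 30 m³)
C8 (18 m³) → container 4 (remaining 12 m³)
C9 (21 m³) → container 5 (remaining 29 m³)
C10 (18 m³) → container 5 (remaining 11 m³)
C11 (20 m³) → container 6 (remaining 30 m³)
6 containers × 50 m³ = 300 m³; used 208 m³; unused 92 m³.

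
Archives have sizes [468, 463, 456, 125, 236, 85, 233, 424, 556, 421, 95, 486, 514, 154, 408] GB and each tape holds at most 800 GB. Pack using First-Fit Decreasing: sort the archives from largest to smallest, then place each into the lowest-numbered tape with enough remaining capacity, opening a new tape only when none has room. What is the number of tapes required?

Sorted descending: 556, 514, 486, 468, 463, 456, 424, 421, 408, 236, 233, 154, 125, 95, 85.
556 GB → tape 1 (remaining 244 GB)
514 GB → tape 2 (remaining 286 GB)
486 GB → tape 3 (remaining 314 GB)
468 GB → tape 4 (remaining 332 GB)
463 GB → tape 5 (remaining 337 GB)
456 GB → tape 6 (remaining 344 GB)
424 GB → tape 7 (remaining 376 GB)
421 GB → tape 8 (remaining 379 GB)
408 GB → tape 9 (remaining 392 GB)
236 GB → tape 1 (remaining 8 GB)
233 GB → tape 2 (remaining 53 GB)
154 GB → tape 3 (remaining 160 GB)
125 GB → tape 3 (remaining 35 GB)
95 GB → tape 4 (remaining 237 GB)
85 GB → tape 4 (remaining 152 GB)
Final tapes: [556,236] [514,233] [486,154,125] [468,95,85] [463] [456] [424] [421] [408].

9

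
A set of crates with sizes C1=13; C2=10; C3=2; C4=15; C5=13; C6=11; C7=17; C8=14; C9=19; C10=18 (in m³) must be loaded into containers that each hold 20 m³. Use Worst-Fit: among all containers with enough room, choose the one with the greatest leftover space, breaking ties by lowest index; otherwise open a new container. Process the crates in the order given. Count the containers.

C1 (13 m³) → container 1 (remaining 7 m³)
C2 (10 m³) → container 2 (remaining 10 m³)
C3 (2 m³) → container 2 (remaining 8 m³)
C4 (15 m³) → container 3 (remaining 5 m³)
C5 (13 m³) → container 4 (remaining 7 m³)
C6 (11 m³) → container 5 (remaining 9 m³)
C7 (17 m³) → container 6 (remaining 3 m³)
C8 (14 m³) → container 7 (remaining 6 m³)
C9 (19 m³) → container 8 (remaining 1 m³)
C10 (18 m³) → container 9 (remaining 2 m³)
Final containers: [13] [10,2] [15] [13] [11] [17] [14] [19] [18].

9 containers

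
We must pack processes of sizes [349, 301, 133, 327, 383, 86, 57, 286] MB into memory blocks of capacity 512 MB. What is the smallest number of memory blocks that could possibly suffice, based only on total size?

4 memory blocks

Total size = 349 + 301 + 133 + 327 + 383 + 86 + 57 + 286 = 1922 MB.
⌈1922 / 512⌉ = 4.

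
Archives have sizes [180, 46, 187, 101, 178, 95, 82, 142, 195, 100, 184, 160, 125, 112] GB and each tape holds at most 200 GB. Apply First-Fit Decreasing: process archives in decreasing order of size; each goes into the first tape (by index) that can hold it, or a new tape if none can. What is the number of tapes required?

11 tapes

Sorted descending: 195, 187, 184, 180, 178, 160, 142, 125, 112, 101, 100, 95, 82, 46.
Put 195 GB in tape 1; 5 GB remain.
Put 187 GB in tape 2; 13 GB remain.
Put 184 GB in tape 3; 16 GB remain.
Put 180 GB in tape 4; 20 GB remain.
Put 178 GB in tape 5; 22 GB remain.
Put 160 GB in tape 6; 40 GB remain.
Put 142 GB in tape 7; 58 GB remain.
Put 125 GB in tape 8; 75 GB remain.
Put 112 GB in tape 9; 88 GB remain.
Put 101 GB in tape 10; 99 GB remain.
Put 100 GB in tape 11; 100 GB remain.
Put 95 GB in tape 10; 4 GB remain.
Put 82 GB in tape 9; 6 GB remain.
Put 46 GB in tape 7; 12 GB remain.
Final tapes: [195] [187] [184] [180] [178] [160] [142,46] [125] [112,82] [101,95] [100].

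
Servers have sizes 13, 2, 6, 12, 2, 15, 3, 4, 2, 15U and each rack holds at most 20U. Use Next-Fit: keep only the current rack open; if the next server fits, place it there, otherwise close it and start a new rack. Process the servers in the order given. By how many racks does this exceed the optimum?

Next-Fit: [13,2] [6,12,2] [15,3] [4,2] [15] → 5 racks.
Total size 74U; any packing needs at least ⌈74/20⌉ = 4 racks.
An optimal packing achieves that bound: [15,4] [15,3,2] [13,6] [12,2,2] → 4 racks.
Excess: 5 − 4 = 1.

1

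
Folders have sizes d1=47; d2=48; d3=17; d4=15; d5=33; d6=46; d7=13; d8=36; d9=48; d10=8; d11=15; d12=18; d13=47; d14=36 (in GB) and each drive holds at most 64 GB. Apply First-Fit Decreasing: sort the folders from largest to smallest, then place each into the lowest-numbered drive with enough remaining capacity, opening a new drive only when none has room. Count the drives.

Sorted descending: 48, 48, 47, 47, 46, 36, 36, 33, 18, 17, 15, 15, 13, 8.
48 GB → drive 1 (remaining 16 GB)
48 GB → drive 2 (remaining 16 GB)
47 GB → drive 3 (remaining 17 GB)
47 GB → drive 4 (remaining 17 GB)
46 GB → drive 5 (remaining 18 GB)
36 GB → drive 6 (remaining 28 GB)
36 GB → drive 7 (remaining 28 GB)
33 GB → drive 8 (remaining 31 GB)
18 GB → drive 5 (remaining 0 GB)
17 GB → drive 3 (remaining 0 GB)
15 GB → drive 1 (remaining 1 GB)
15 GB → drive 2 (remaining 1 GB)
13 GB → drive 4 (remaining 4 GB)
8 GB → drive 6 (remaining 20 GB)
Final drives: [48,15] [48,15] [47,17] [47,13] [46,18] [36,8] [36] [33].

8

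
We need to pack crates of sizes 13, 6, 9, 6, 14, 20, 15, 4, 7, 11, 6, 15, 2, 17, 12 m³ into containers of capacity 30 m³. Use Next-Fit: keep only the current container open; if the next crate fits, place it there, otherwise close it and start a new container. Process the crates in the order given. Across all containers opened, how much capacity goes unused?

container 1: place 13 m³, 17 m³ left
container 1: place 6 m³, 11 m³ left
container 1: place 9 m³, 2 m³ left
container 2: place 6 m³, 24 m³ left
container 2: place 14 m³, 10 m³ left
container 3: place 20 m³, 10 m³ left
container 4: place 15 m³, 15 m³ left
container 4: place 4 m³, 11 m³ left
container 4: place 7 m³, 4 m³ left
container 5: place 11 m³, 19 m³ left
container 5: place 6 m³, 13 m³ left
container 6: place 15 m³, 15 m³ left
container 6: place 2 m³, 13 m³ left
container 7: place 17 m³, 13 m³ left
container 7: place 12 m³, 1 m³ left
7 containers × 30 m³ = 210 m³; used 157 m³; unused 53 m³.

53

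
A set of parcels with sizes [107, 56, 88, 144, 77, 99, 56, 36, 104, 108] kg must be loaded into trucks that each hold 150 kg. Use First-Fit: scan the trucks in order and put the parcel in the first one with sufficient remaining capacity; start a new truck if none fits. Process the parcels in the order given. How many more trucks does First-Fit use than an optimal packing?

0

First-Fit: [107,36] [56,88] [144] [77,56] [99] [104] [108] → 7 trucks.
7 parcels exceed 75 kg (half the capacity), and no two of those can share a truck, so at least 7 trucks are needed.
So 7 is already optimal.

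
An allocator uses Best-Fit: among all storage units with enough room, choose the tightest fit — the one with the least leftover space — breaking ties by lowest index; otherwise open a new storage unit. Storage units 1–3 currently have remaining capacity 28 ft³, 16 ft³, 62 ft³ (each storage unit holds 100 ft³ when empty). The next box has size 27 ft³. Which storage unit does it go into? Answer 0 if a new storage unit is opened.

Storage units with room: storage unit 1 (28 ft³), storage unit 3 (62 ft³).
Tightest fit is storage unit 1 with 28 ft³ free.

1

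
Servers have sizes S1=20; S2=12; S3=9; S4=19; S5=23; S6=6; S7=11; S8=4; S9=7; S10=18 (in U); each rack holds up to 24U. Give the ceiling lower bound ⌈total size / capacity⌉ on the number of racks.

6

Total size = 20 + 12 + 9 + 19 + 23 + 6 + 11 + 4 + 7 + 18 = 129U.
⌈129 / 24⌉ = 6.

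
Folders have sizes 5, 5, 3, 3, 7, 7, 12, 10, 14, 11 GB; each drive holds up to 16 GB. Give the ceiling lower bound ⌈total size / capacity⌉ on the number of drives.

Total size = 5 + 5 + 3 + 3 + 7 + 7 + 12 + 10 + 14 + 11 = 77 GB.
⌈77 / 16⌉ = 5.

5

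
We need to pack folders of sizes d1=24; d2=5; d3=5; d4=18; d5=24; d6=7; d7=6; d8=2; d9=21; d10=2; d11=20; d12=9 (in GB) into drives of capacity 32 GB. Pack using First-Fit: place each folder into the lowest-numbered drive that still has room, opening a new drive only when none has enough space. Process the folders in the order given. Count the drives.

Put d1 (24 GB) in drive 1; 8 GB remain.
Put d2 (5 GB) in drive 1; 3 GB remain.
Put d3 (5 GB) in drive 2; 27 GB remain.
Put d4 (18 GB) in drive 2; 9 GB remain.
Put d5 (24 GB) in drive 3; 8 GB remain.
Put d6 (7 GB) in drive 2; 2 GB remain.
Put d7 (6 GB) in drive 3; 2 GB remain.
Put d8 (2 GB) in drive 1; 1 GB remain.
Put d9 (21 GB) in drive 4; 11 GB remain.
Put d10 (2 GB) in drive 2; 0 GB remain.
Put d11 (20 GB) in drive 5; 12 GB remain.
Put d12 (9 GB) in drive 4; 2 GB remain.

5 drives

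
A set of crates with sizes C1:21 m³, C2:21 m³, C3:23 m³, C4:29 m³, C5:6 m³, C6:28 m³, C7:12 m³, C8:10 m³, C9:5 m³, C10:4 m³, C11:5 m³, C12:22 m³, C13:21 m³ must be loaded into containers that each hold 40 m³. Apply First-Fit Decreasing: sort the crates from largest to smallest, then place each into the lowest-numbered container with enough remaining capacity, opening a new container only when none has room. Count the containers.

7

Sorted descending: 29, 28, 23, 22, 21, 21, 21, 12, 10, 6, 5, 5, 4.
Put 29 m³ in container 1; 11 m³ remain.
Put 28 m³ in container 2; 12 m³ remain.
Put 23 m³ in container 3; 17 m³ remain.
Put 22 m³ in container 4; 18 m³ remain.
Put 21 m³ in container 5; 19 m³ remain.
Put 21 m³ in container 6; 19 m³ remain.
Put 21 m³ in container 7; 19 m³ remain.
Put 12 m³ in container 2; 0 m³ remain.
Put 10 m³ in container 1; 1 m³ remain.
Put 6 m³ in container 3; 11 m³ remain.
Put 5 m³ in container 3; 6 m³ remain.
Put 5 m³ in container 3; 1 m³ remain.
Put 4 m³ in container 4; 14 m³ remain.
Final containers: [29,10] [28,12] [23,6,5,5] [22,4] [21] [21] [21].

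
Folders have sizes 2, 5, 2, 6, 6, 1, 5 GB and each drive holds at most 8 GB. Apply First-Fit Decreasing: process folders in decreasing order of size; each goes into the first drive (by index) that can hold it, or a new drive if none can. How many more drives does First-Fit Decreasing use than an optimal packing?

0

First-Fit Decreasing: [6,2] [6,2] [5,1] [5] → 4 drives.
Total size 27 GB; any packing needs at least ⌈27/8⌉ = 4 drives.
So 4 is already optimal.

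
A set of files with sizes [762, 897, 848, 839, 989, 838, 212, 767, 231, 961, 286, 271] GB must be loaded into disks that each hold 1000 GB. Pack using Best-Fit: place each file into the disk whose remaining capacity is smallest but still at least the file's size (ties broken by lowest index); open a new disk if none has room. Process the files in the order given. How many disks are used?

9 disks

762 GB → disk 1 (remaining 238 GB)
897 GB → disk 2 (remaining 103 GB)
848 GB → disk 3 (remaining 152 GB)
839 GB → disk 4 (remaining 161 GB)
989 GB → disk 5 (remaining 11 GB)
838 GB → disk 6 (remaining 162 GB)
212 GB → disk 1 (remaining 26 GB)
767 GB → disk 7 (remaining 233 GB)
231 GB → disk 7 (remaining 2 GB)
961 GB → disk 8 (remaining 39 GB)
286 GB → disk 9 (remaining 714 GB)
271 GB → disk 9 (remaining 443 GB)
Final disks: [762,212] [897] [848] [839] [989] [838] [767,231] [961] [286,271].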